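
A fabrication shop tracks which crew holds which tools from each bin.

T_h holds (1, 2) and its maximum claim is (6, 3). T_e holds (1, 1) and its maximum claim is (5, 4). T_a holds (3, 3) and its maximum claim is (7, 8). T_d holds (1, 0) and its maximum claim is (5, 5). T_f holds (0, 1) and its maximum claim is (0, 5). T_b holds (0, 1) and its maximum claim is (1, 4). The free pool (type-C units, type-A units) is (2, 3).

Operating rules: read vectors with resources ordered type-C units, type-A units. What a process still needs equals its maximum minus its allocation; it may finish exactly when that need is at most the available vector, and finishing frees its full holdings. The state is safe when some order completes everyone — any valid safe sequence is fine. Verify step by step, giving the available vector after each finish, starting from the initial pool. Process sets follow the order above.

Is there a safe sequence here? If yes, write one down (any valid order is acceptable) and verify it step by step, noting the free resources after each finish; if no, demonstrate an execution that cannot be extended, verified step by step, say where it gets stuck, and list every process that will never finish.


UNSAFE — no complete ordering exists.
Key observation: no order helps: past T_b, T_f, the free pool tops out at (2, 5), below what each blocked process needs in type-C units.
The run T_b, T_f cannot be extended any further. Verifying each step:
  pool = (2, 3)
  T_b needs (1, 3) <= (2, 3) -> finishes; pool += (0, 1) = (2, 4)
  T_f needs (0, 4) <= (2, 4) -> finishes; pool += (0, 1) = (2, 5)
  T_h cannot run: need (5, 1) vs free (2, 5) (insufficient type-C units)
  T_e cannot run: need (4, 3) vs free (2, 5) (insufficient type-C units)
  T_a cannot run: need (4, 5) vs free (2, 5) (insufficient type-C units)
  T_d cannot run: need (4, 5) vs free (2, 5) (insufficient type-C units)
Processes that can never finish: T_h, T_e, T_a and T_d.


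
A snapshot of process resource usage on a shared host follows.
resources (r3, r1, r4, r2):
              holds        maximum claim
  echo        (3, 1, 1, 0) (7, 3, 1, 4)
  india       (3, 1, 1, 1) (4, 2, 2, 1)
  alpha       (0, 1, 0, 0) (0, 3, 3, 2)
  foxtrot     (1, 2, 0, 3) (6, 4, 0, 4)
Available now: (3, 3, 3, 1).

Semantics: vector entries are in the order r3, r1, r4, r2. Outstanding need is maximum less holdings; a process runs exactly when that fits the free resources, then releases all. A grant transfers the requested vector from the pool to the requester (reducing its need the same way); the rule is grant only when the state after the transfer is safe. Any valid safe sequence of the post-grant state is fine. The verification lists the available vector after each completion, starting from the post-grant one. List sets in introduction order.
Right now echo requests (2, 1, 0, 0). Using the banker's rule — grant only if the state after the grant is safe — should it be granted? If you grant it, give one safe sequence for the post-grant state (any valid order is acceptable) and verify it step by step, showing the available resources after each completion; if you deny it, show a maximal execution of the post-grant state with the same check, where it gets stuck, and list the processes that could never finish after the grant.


DENY: after the grant no complete ordering would exist.
Key observation: after india, alpha the pool peaks at (4, 4, 4, 2), and each blocked process is short somewhere: echo on r2; foxtrot on r3.
On the post-grant state, india, alpha is a maximal run — nothing extends it. Check, step by step:
  pool = (1, 2, 3, 1)
  run india (needs (1, 1, 1, 0), free (1, 2, 3, 1)); after release of (3, 1, 1, 1) the pool is (4, 3, 4, 2)
  run alpha (needs (0, 2, 3, 2), free (4, 3, 4, 2)); after release of (0, 1, 0, 0) the pool is (4, 4, 4, 2)
  echo cannot run: need (2, 1, 0, 4) vs free (4, 4, 4, 2) (insufficient r2)
  foxtrot cannot run: need (5, 2, 0, 1) vs free (4, 4, 4, 2) (insufficient r3)
Post-grant, the permanently blocked set is echo and foxtrot.


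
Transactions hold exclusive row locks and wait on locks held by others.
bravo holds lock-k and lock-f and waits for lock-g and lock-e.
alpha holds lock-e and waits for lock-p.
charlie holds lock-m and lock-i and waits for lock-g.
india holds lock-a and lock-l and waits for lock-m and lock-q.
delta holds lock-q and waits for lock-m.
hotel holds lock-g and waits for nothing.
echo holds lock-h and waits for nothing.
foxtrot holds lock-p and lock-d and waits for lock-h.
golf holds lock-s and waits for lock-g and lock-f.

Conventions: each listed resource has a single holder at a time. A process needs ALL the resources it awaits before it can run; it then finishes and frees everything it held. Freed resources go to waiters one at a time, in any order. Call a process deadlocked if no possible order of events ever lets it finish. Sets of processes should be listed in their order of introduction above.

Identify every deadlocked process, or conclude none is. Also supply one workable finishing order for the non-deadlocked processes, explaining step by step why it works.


Nothing here is deadlocked.
Key observation: although several processes wait, no cycle exists — each chain bottoms out at a free runner.
The rest can finish in the order echo, hotel, foxtrot, charlie, delta, india, alpha, bravo, golf.
Check, step by step:
  echo: no waits; runs immediately, freeing lock-h
  hotel: no waits; runs immediately, freeing lock-g
  foxtrot waits on lock-h — all released -> runs and releases lock-p and lock-d
  charlie waits on lock-g — all released -> runs and releases lock-m and lock-i
  delta waits on lock-m — all released -> runs and releases lock-q
  india waits on lock-m and lock-q — all released -> runs and releases lock-a and lock-l
  alpha waits on lock-p — all released -> runs and releases lock-e
  bravo waits on lock-g and lock-e — all released -> runs and releases lock-k and lock-f
  golf waits on lock-g and lock-f — all released -> runs and releases lock-s


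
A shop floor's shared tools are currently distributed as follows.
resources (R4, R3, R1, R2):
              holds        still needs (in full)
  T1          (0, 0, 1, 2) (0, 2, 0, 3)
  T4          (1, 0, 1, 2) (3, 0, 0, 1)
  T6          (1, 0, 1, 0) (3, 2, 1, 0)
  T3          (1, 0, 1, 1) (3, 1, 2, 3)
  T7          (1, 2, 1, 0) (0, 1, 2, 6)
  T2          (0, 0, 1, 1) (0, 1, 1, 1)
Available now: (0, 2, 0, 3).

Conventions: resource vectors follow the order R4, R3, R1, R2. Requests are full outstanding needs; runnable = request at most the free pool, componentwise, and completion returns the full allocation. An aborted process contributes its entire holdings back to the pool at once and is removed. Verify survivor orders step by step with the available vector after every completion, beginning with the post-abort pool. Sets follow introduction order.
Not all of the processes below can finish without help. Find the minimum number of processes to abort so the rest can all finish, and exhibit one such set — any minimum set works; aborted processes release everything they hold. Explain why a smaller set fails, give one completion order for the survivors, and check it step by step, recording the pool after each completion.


Minimum abort set: T4 and T3.
Key observation: aborting T4 and T3 returns (2, 0, 2, 3), and T6 — hopeless before — runs at step 4 with the returned capacity in the pool.
Minimality, checking each single-abort alternative: T1 alone leaves T4 blocked (short on R4); T4 alone leaves T6 blocked (short on R4); T6 alone leaves T4 blocked (short on R4); T3 alone leaves T4 blocked (short on R4); T7 alone leaves T4 blocked (short on R4); T2 alone leaves T4 blocked (short on R4).
The survivors complete as T7, T1, T2, T6. Step-by-step check (starting from the post-abort pool):
  pool = (2, 2, 2, 6)
  run T7 (needs (0, 1, 2, 6), free (2, 2, 2, 6)); after release of (1, 2, 1, 0) the pool is (3, 4, 3, 6)
  run T1 (needs (0, 2, 0, 3), free (3, 4, 3, 6)); after release of (0, 0, 1, 2) the pool is (3, 4, 4, 8)
  run T2 (needs (0, 1, 1, 1), free (3, 4, 4, 8)); after release of (0, 0, 1, 1) the pool is (3, 4, 5, 9)
  run T6 (needs (3, 2, 1, 0), free (3, 4, 5, 9)); after release of (1, 0, 1, 0) the pool is (4, 4, 6, 9)


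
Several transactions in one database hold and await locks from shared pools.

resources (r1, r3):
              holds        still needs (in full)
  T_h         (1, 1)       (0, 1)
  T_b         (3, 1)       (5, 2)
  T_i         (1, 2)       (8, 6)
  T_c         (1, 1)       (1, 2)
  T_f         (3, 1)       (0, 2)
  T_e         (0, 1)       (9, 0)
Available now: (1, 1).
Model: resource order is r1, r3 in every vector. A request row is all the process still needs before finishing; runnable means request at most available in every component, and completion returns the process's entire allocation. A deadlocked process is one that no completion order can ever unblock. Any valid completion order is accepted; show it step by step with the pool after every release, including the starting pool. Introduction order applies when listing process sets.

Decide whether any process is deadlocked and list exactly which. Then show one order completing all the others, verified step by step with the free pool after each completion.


The deadlocked set is empty.
Key observation: T_h fits the free pool immediately, and its release cascades until everyone finishes.
A valid finishing order for the others: T_h, T_c, T_f, T_b, T_e, T_i. Step-by-step check:
  pool = (1, 1)
  T_h needs (0, 1) <= (1, 1) -> finishes; pool += (1, 1) = (2, 2)
  T_c needs (1, 2) <= (2, 2) -> finishes; pool += (1, 1) = (3, 3)
  T_f needs (0, 2) <= (3, 3) -> finishes; pool += (3, 1) = (6, 4)
  T_b needs (5, 2) <= (6, 4) -> finishes; pool += (3, 1) = (9, 5)
  T_e needs (9, 0) <= (9, 5) -> finishes; pool += (0, 1) = (9, 6)
  T_i needs (8, 6) <= (9, 6) -> finishes; pool += (1, 2) = (10, 8)


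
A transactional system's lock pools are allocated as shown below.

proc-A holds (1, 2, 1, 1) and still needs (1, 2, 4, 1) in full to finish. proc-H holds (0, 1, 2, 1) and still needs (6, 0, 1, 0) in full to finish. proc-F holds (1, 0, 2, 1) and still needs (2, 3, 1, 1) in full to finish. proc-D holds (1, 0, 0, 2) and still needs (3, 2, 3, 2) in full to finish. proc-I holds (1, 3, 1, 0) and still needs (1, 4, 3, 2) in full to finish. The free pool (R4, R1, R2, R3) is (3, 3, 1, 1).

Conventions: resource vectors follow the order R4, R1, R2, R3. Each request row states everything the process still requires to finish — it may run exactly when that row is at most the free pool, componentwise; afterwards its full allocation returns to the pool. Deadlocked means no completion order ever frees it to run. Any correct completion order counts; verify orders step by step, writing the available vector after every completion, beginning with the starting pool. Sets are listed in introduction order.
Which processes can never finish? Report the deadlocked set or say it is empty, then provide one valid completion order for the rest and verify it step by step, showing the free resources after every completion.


The deadlocked set is proc-A, proc-H and proc-I.
Key observation: after proc-F, proc-D the pool peaks at (5, 3, 3, 4), and each blocked process is short somewhere: proc-A on R2; proc-H on R4; proc-I on R1.
A valid finishing order for the others: proc-F, proc-D. Step-by-step check:
  pool = (3, 3, 1, 1)
  run proc-F (needs (2, 3, 1, 1), free (3, 3, 1, 1)); after release of (1, 0, 2, 1) the pool is (4, 3, 3, 2)
  run proc-D (needs (3, 2, 3, 2), free (4, 3, 3, 2)); after release of (1, 0, 0, 2) the pool is (5, 3, 3, 4)
The stuck group stays short no matter what:
  blocked: proc-A wants (1, 2, 4, 1), pool (5, 3, 3, 4) — not enough R2
  blocked: proc-H wants (6, 0, 1, 0), pool (5, 3, 3, 4) — not enough R4
  blocked: proc-I wants (1, 4, 3, 2), pool (5, 3, 3, 4) — not enough R1


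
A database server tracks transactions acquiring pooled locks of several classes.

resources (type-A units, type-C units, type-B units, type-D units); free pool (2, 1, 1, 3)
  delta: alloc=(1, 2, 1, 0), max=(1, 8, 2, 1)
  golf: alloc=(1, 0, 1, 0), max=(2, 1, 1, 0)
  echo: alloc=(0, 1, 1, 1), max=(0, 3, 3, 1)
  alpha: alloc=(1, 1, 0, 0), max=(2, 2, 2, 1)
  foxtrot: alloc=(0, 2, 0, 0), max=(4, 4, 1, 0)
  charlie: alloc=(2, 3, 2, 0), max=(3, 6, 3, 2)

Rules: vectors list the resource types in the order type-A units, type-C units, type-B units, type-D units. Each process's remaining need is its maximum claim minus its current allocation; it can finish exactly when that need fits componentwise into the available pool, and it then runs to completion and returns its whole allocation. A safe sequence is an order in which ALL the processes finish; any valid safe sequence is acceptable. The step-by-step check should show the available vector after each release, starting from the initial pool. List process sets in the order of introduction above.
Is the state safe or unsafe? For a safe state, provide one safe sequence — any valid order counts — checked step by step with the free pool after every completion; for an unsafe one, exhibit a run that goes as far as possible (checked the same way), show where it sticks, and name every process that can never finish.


SAFE — a valid safe sequence is golf, alpha, echo, foxtrot, charlie, delta.
Key observation: golf marks the first exact bind of the order: its need (1, 1, 0, 0) fits the free (2, 1, 1, 3) with zero slack on a requested resource.
Verifying each step:
  pool = (2, 1, 1, 3)
  run golf (needs (1, 1, 0, 0), free (2, 1, 1, 3)); after release of (1, 0, 1, 0) the pool is (3, 1, 2, 3)
  run alpha (needs (1, 1, 2, 1), free (3, 1, 2, 3)); after release of (1, 1, 0, 0) the pool is (4, 2, 2, 3)
  run echo (needs (0, 2, 2, 0), free (4, 2, 2, 3)); after release of (0, 1, 1, 1) the pool is (4, 3, 3, 4)
  run foxtrot (needs (4, 2, 1, 0), free (4, 3, 3, 4)); after release of (0, 2, 0, 0) the pool is (4, 5, 3, 4)
  run charlie (needs (1, 3, 1, 2), free (4, 5, 3, 4)); after release of (2, 3, 2, 0) the pool is (6, 8, 5, 4)
  run delta (needs (0, 6, 1, 1), free (6, 8, 5, 4)); after release of (1, 2, 1, 0) the pool is (7, 10, 6, 4)


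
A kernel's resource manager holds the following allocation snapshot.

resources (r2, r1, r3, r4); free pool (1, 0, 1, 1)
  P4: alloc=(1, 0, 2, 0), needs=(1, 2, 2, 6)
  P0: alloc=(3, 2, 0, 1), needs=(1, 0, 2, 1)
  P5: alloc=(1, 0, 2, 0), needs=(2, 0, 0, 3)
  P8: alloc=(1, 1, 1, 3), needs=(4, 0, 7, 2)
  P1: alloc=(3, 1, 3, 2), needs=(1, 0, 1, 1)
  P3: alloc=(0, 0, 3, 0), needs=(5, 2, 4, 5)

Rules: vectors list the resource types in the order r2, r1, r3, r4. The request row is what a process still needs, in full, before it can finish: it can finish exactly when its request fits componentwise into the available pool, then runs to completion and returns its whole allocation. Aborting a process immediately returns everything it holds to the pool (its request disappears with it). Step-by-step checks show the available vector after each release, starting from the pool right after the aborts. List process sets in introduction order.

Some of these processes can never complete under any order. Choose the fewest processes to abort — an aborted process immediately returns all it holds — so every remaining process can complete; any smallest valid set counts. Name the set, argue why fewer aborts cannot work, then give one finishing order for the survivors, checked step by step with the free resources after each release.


Abort P8.
Key observation: the deadlocked P3 becomes finishable only because P8 released (1, 1, 1, 3); it completes at step 2 below.
No smaller set exists: with zero aborts the deadlock remains.
Survivors finish in the order: P1, P3, P5, P4, P0. Verifying each step (pool after the aborts first):
  pool = (2, 1, 2, 4)
  run P1 (needs (1, 0, 1, 1), free (2, 1, 2, 4)); after release of (3, 1, 3, 2) the pool is (5, 2, 5, 6)
  run P3 (needs (5, 2, 4, 5), free (5, 2, 5, 6)); after release of (0, 0, 3, 0) the pool is (5, 2, 8, 6)
  run P5 (needs (2, 0, 0, 3), free (5, 2, 8, 6)); after release of (1, 0, 2, 0) the pool is (6, 2, 10, 6)
  run P4 (needs (1, 2, 2, 6), free (6, 2, 10, 6)); after release of (1, 0, 2, 0) the pool is (7, 2, 12, 6)
  run P0 (needs (1, 0, 2, 1), free (7, 2, 12, 6)); after release of (3, 2, 0, 1) the pool is (10, 4, 12, 7)


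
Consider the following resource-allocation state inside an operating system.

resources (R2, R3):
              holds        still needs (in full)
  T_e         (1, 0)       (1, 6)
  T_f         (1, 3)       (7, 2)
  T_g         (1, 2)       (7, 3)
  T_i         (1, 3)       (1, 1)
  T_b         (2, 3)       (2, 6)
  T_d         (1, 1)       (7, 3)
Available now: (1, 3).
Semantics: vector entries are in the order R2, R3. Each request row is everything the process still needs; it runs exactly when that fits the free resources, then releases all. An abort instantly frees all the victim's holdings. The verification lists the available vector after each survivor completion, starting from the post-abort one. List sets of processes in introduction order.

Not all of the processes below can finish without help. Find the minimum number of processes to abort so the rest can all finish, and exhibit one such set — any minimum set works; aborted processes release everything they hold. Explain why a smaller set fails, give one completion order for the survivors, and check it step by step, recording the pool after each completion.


The answer: abort T_f and T_g.
Key observation: before aborting T_f and T_g, T_d was permanently blocked — no order could ever run it; afterwards it completes at step 4.
Why nothing smaller works — every single abort fails: T_e alone leaves T_f blocked (short on R2); T_f alone leaves T_g blocked (short on R2); T_g alone leaves T_f blocked (short on R2); T_i alone leaves T_f blocked (short on R2); T_b alone leaves T_f blocked (short on R2); T_d alone leaves T_f blocked (short on R2).
One survivor order: T_i, T_b, T_e, T_d. Walking it through (post-abort pool first):
  pool = (3, 8)
  T_i needs (1, 1) <= (3, 8) -> finishes; pool += (1, 3) = (4, 11)
  T_b needs (2, 6) <= (4, 11) -> finishes; pool += (2, 3) = (6, 14)
  T_e needs (1, 6) <= (6, 14) -> finishes; pool += (1, 0) = (7, 14)
  T_d needs (7, 3) <= (7, 14) -> finishes; pool += (1, 1) = (8, 15)


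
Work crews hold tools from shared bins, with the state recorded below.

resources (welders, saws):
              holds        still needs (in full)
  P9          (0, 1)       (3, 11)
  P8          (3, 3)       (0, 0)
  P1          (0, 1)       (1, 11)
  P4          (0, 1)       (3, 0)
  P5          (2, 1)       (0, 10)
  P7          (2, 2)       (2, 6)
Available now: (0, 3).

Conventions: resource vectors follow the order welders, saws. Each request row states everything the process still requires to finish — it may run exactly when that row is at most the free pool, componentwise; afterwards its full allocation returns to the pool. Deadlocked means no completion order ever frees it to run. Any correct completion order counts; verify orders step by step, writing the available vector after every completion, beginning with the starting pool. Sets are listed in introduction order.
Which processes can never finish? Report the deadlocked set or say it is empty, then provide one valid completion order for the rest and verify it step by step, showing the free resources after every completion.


Deadlocked: P9, P1 and P5.
Key observation: even finishing P8, P7, P4 leaves just (5, 9) free — too little saws for any of the remaining processes.
A valid finishing order for the others: P8, P7, P4. Step-by-step check:
  pool = (0, 3)
  P8: need (0, 0) fits (0, 3); releases (3, 3), pool now (3, 6)
  P7: need (2, 6) fits (3, 6); releases (2, 2), pool now (5, 8)
  P4: need (3, 0) fits (5, 8); releases (0, 1), pool now (5, 9)
The blocked processes can never fit:
  P9 cannot run: need (3, 11) vs free (5, 9) (insufficient saws)
  P1 cannot run: need (1, 11) vs free (5, 9) (insufficient saws)
  P5 cannot run: need (0, 10) vs free (5, 9) (insufficient saws)


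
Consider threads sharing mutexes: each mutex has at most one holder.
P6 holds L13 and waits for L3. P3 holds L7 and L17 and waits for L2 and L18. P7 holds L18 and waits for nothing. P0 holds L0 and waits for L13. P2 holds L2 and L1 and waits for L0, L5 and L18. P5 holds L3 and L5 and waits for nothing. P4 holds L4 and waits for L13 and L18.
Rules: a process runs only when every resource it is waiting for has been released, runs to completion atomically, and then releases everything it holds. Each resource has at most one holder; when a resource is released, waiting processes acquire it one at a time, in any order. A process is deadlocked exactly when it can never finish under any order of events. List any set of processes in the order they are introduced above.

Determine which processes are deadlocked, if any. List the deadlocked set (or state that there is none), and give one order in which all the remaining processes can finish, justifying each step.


Nothing here is deadlocked.
Key observation: although several processes wait, no cycle exists — each chain bottoms out at a free runner.
A valid finishing order for the others: P5, P7, P6, P0, P2, P3, P4.
Step-by-step check:
  run P5 (it waits on nothing); releases L3 and L5
  run P7 (it waits on nothing); releases L18
  run P6 (all its waits — L3 — are resolved); releases L13
  run P0 (all its waits — L13 — are resolved); releases L0
  run P2 (all its waits — L0, L5 and L18 — are resolved); releases L2 and L1
  run P3 (all its waits — L2 and L18 — are resolved); releases L7 and L17
  run P4 (all its waits — L13 and L18 — are resolved); releases L4


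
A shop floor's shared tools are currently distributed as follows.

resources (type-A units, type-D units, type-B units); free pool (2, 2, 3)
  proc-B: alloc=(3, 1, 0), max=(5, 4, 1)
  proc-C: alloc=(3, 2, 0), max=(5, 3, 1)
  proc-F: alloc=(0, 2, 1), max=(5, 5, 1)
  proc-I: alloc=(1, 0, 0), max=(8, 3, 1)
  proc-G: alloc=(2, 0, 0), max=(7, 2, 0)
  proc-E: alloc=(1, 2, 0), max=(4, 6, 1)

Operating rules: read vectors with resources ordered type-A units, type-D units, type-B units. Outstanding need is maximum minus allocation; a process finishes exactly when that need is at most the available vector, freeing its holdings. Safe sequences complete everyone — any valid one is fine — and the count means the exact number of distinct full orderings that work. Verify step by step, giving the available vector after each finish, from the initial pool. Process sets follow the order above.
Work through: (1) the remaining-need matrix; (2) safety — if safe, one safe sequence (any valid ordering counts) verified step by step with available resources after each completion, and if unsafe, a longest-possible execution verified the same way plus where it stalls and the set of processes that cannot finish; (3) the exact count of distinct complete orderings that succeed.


(1) Need matrix, components ordered type-A units, type-D units, type-B units:
  proc-B: (2, 3, 1)
  proc-C: (2, 1, 1)
  proc-F: (5, 3, 0)
  proc-I: (7, 3, 1)
  proc-G: (5, 2, 0)
  proc-E: (3, 4, 1)
(2) SAFE. One safe sequence: proc-C, proc-E, proc-G, proc-F, proc-I, proc-B.
Key observation: proc-C is the earliest step where a requested resource binds exactly: need (2, 1, 1), pool (2, 2, 3) at its turn.
Step-by-step check:
  pool = (2, 2, 3)
  run proc-C (needs (2, 1, 1), free (2, 2, 3)); after release of (3, 2, 0) the pool is (5, 4, 3)
  run proc-E (needs (3, 4, 1), free (5, 4, 3)); after release of (1, 2, 0) the pool is (6, 6, 3)
  run proc-G (needs (5, 2, 0), free (6, 6, 3)); after release of (2, 0, 0) the pool is (8, 6, 3)
  run proc-F (needs (5, 3, 0), free (8, 6, 3)); after release of (0, 2, 1) the pool is (8, 8, 4)
  run proc-I (needs (7, 3, 1), free (8, 8, 4)); after release of (1, 0, 0) the pool is (9, 8, 4)
  run proc-B (needs (2, 3, 1), free (9, 8, 4)); after release of (3, 1, 0) the pool is (12, 9, 4)
(3) Precisely 80 of the possible complete orderings are safe sequences.


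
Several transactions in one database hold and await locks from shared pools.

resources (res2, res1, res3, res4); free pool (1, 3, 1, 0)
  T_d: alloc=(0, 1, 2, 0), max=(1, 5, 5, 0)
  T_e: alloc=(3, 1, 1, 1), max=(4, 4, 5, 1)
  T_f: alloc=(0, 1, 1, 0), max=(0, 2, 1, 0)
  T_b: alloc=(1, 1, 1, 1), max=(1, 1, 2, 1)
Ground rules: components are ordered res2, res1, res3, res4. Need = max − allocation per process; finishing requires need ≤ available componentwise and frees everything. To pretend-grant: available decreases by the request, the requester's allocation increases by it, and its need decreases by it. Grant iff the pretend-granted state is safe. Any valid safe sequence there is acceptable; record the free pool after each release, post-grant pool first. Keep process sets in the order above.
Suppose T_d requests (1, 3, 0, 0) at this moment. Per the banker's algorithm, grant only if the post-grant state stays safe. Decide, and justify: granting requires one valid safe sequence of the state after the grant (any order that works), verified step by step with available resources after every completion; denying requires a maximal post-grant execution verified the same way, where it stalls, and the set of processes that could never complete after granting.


GRANT. The post-grant state is safe; one safe sequence: T_b, T_f, T_d, T_e.
Key observation: (0, 0, 1, 0) free after granting still covers T_b first, and each release covers the next.
Verifying the post-grant state step by step:
  pool = (0, 0, 1, 0)
  run T_b (needs (0, 0, 1, 0), free (0, 0, 1, 0)); after release of (1, 1, 1, 1) the pool is (1, 1, 2, 1)
  run T_f (needs (0, 1, 0, 0), free (1, 1, 2, 1)); after release of (0, 1, 1, 0) the pool is (1, 2, 3, 1)
  run T_d (needs (0, 1, 3, 0), free (1, 2, 3, 1)); after release of (1, 4, 2, 0) the pool is (2, 6, 5, 1)
  run T_e (needs (1, 3, 4, 0), free (2, 6, 5, 1)); after release of (3, 1, 1, 1) the pool is (5, 7, 6, 2)


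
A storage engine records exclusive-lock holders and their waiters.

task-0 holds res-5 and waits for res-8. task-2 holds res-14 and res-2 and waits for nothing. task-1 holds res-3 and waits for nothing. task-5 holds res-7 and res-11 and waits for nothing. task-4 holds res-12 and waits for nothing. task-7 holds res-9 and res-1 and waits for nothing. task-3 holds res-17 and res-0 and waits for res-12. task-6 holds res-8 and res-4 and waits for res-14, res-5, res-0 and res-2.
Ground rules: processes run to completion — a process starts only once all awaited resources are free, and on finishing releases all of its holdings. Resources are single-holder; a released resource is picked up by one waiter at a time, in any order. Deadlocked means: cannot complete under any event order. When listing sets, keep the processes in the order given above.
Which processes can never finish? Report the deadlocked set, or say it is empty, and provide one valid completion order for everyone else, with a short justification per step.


Deadlocked: task-0 and task-6.
Key observation: the knot is the closed ring of waits task-0 -> task-6 -> task-0; no other process is dragged down with it.
One completion order for the rest: task-5, task-1, task-7, task-2, task-4, task-3.
Step-by-step check:
  run task-5 (it waits on nothing); releases res-7 and res-11
  run task-1 (it waits on nothing); releases res-3
  run task-7 (it waits on nothing); releases res-9 and res-1
  run task-2 (it waits on nothing); releases res-14 and res-2
  run task-4 (it waits on nothing); releases res-12
  task-3: everything it awaited (res-12) is free; runs, freeing res-17 and res-0


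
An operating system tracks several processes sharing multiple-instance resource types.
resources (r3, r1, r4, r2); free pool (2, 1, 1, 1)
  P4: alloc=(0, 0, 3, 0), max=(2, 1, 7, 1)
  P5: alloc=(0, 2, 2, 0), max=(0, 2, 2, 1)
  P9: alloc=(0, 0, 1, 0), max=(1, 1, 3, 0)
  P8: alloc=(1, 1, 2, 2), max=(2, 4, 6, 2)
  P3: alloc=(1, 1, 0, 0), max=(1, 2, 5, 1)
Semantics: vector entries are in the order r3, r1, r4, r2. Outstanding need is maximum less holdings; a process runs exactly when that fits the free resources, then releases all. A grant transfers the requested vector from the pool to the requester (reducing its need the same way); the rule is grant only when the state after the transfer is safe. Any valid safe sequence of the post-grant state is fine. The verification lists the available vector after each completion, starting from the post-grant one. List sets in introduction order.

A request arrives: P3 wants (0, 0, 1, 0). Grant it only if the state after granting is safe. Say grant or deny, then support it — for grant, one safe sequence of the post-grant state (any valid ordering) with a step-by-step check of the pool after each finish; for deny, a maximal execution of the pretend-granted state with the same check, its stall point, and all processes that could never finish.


DENY. Granting would leave the state unsafe.
Key observation: even finishing P5, P9 leaves just (2, 3, 3, 1) free — too little r4 for any of the remaining processes.
After a pretend grant, a maximal execution: P5, P9 — then nothing else fits. Walking it through:
  pool = (2, 1, 0, 1)
  run P5 (needs (0, 0, 0, 1), free (2, 1, 0, 1)); after release of (0, 2, 2, 0) the pool is (2, 3, 2, 1)
  run P9 (needs (1, 1, 2, 0), free (2, 3, 2, 1)); after release of (0, 0, 1, 0) the pool is (2, 3, 3, 1)
  blocked: P4 wants (2, 1, 4, 1), pool (2, 3, 3, 1) — not enough r4
  blocked: P8 wants (1, 3, 4, 0), pool (2, 3, 3, 1) — not enough r4
  blocked: P3 wants (0, 1, 4, 1), pool (2, 3, 3, 1) — not enough r4
Processes that could never finish after the grant: P4, P8 and P3.


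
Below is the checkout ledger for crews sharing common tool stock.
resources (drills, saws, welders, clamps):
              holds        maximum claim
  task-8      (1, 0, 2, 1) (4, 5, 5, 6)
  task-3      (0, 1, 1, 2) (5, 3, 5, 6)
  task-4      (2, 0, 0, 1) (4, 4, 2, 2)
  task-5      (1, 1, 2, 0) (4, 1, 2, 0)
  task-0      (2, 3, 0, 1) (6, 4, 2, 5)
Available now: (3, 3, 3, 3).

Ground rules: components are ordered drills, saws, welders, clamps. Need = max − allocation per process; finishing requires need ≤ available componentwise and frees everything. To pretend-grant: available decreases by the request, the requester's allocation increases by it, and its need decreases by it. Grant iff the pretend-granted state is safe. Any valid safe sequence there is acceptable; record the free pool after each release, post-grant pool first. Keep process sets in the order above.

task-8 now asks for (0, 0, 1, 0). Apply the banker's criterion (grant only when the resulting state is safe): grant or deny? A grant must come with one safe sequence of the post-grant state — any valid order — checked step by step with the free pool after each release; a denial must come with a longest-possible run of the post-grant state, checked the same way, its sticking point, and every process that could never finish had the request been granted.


GRANT. The post-grant state is safe; one safe sequence: task-5, task-4, task-3, task-8, task-0.
Key observation: with (3, 3, 2, 3) left after the transfer, task-5 can run at once — the state stays safe.
Verifying the post-grant state step by step:
  pool = (3, 3, 2, 3)
  task-5: need (3, 0, 0, 0) fits (3, 3, 2, 3); releases (1, 1, 2, 0), pool now (4, 4, 4, 3)
  task-4: need (2, 4, 2, 1) fits (4, 4, 4, 3); releases (2, 0, 0, 1), pool now (6, 4, 4, 4)
  task-3: need (5, 2, 4, 4) fits (6, 4, 4, 4); releases (0, 1, 1, 2), pool now (6, 5, 5, 6)
  task-8: need (3, 5, 2, 5) fits (6, 5, 5, 6); releases (1, 0, 3, 1), pool now (7, 5, 8, 7)
  task-0: need (4, 1, 2, 4) fits (7, 5, 8, 7); releases (2, 3, 0, 1), pool now (9, 8, 8, 8)


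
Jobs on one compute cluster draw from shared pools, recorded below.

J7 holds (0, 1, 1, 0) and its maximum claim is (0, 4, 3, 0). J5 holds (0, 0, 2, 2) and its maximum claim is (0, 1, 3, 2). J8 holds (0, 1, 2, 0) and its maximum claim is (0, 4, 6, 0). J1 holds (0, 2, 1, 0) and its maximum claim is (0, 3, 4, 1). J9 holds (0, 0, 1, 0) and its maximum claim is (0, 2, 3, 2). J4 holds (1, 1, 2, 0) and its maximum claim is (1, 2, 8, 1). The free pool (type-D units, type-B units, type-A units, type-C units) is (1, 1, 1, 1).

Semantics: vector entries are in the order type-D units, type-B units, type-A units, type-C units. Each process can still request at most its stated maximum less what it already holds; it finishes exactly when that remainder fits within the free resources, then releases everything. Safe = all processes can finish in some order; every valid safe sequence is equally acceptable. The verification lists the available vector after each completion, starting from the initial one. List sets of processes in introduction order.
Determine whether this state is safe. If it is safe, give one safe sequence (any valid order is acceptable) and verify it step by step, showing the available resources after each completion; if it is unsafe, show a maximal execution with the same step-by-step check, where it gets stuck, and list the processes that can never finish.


The state is SAFE; one workable sequence: J5, J1, J8, J4, J9, J7.
Key observation: J5 marks the first exact bind of the order: its need (0, 1, 1, 0) fits the free (1, 1, 1, 1) with zero slack on a requested resource.
Check, step by step:
  pool = (1, 1, 1, 1)
  J5: need (0, 1, 1, 0) fits (1, 1, 1, 1); releases (0, 0, 2, 2), pool now (1, 1, 3, 3)
  J1: need (0, 1, 3, 1) fits (1, 1, 3, 3); releases (0, 2, 1, 0), pool now (1, 3, 4, 3)
  J8: need (0, 3, 4, 0) fits (1, 3, 4, 3); releases (0, 1, 2, 0), pool now (1, 4, 6, 3)
  J4: need (0, 1, 6, 1) fits (1, 4, 6, 3); releases (1, 1, 2, 0), pool now (2, 5, 8, 3)
  J9: need (0, 2, 2, 2) fits (2, 5, 8, 3); releases (0, 0, 1, 0), pool now (2, 5, 9, 3)
  J7: need (0, 3, 2, 0) fits (2, 5, 9, 3); releases (0, 1, 1, 0), pool now (2, 6, 10, 3)


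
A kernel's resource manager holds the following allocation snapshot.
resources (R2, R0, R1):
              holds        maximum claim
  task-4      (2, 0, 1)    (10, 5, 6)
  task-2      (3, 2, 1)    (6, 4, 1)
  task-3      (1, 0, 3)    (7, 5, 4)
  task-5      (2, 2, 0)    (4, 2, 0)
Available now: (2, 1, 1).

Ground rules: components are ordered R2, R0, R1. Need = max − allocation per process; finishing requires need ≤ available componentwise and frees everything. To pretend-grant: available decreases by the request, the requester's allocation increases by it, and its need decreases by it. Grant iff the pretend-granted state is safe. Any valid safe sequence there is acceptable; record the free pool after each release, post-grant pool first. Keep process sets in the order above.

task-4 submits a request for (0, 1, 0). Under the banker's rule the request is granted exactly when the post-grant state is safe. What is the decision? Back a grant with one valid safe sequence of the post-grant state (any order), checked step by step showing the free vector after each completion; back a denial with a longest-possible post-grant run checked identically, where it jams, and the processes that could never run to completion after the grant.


DENY — the pretend-granted state is unsafe.
Key observation: after task-5, task-2 the pool peaks at (7, 4, 2), and each blocked process is short somewhere: task-4 on R2, R1; task-3 on R0.
On the post-grant state, task-5, task-2 is a maximal run — nothing extends it. Check, step by step:
  pool = (2, 0, 1)
  task-5: need (2, 0, 0) fits (2, 0, 1); releases (2, 2, 0), pool now (4, 2, 1)
  task-2: need (3, 2, 0) fits (4, 2, 1); releases (3, 2, 1), pool now (7, 4, 2)
  blocked: task-4 wants (8, 4, 5), pool (7, 4, 2) — not enough R2 and R1
  blocked: task-3 wants (6, 5, 1), pool (7, 4, 2) — not enough R0
Post-grant, the permanently blocked set is task-4 and task-3.


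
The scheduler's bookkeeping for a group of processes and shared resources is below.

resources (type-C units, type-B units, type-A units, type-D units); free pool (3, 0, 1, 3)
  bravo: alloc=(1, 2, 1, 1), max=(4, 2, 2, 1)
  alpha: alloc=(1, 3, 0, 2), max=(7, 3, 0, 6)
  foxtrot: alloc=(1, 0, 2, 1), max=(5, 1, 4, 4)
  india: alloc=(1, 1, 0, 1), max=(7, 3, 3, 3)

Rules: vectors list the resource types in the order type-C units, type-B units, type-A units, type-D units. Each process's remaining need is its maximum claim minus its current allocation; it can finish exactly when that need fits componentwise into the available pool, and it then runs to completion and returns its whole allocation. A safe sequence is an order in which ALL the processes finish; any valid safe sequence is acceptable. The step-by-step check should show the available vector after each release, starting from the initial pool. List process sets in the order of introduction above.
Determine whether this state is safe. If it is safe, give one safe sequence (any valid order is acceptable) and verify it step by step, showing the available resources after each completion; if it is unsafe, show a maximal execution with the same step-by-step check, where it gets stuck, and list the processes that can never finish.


The state is UNSAFE.
Key observation: even finishing bravo, foxtrot leaves just (5, 2, 4, 5) free — too little type-C units for any of the remaining processes.
A maximal execution: bravo, foxtrot — then nothing else fits. Check, step by step:
  pool = (3, 0, 1, 3)
  bravo: need (3, 0, 1, 0) fits (3, 0, 1, 3); releases (1, 2, 1, 1), pool now (4, 2, 2, 4)
  foxtrot: need (4, 1, 2, 3) fits (4, 2, 2, 4); releases (1, 0, 2, 1), pool now (5, 2, 4, 5)
  blocked: alpha wants (6, 0, 0, 4), pool (5, 2, 4, 5) — not enough type-C units
  blocked: india wants (6, 2, 3, 2), pool (5, 2, 4, 5) — not enough type-C units
Permanently blocked: alpha and india.


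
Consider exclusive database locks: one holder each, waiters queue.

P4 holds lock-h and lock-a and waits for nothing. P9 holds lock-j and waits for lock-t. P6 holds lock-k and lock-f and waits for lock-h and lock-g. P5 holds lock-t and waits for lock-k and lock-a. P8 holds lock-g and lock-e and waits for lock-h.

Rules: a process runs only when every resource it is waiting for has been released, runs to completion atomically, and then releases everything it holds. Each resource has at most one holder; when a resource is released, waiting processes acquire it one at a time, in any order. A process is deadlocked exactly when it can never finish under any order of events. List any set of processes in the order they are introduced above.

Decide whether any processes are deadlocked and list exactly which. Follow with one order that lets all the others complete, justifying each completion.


No process is deadlocked.
Key observation: the wait graph is acyclic; completion cascades from the unblocked processes through everyone else.
One completion order for the rest: P4, P8, P6, P5, P9.
Check, step by step:
  run P4 (it waits on nothing); releases lock-h and lock-a
  P8 waits on lock-h — all released -> runs and releases lock-g and lock-e
  P6 waits on lock-h and lock-g — all released -> runs and releases lock-k and lock-f
  P5 waits on lock-k and lock-a — all released -> runs and releases lock-t
  P9 waits on lock-t — all released -> runs and releases lock-j


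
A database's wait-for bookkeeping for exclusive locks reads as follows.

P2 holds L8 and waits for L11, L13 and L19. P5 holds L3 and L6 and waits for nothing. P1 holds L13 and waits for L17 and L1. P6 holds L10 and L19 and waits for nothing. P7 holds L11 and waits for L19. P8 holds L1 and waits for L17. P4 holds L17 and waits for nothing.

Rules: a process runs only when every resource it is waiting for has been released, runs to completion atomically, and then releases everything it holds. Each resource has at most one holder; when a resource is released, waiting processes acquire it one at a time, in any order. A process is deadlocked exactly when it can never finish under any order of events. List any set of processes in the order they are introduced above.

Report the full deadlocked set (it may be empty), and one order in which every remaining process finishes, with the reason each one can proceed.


Nothing here is deadlocked.
Key observation: no waiting chain loops back on itself — every chain ends at a process that waits on nothing, so everyone eventually runs.
One completion order for the rest: P6, P7, P4, P5, P8, P1, P2.
Walking it through:
  run P6 (it waits on nothing); releases L10 and L19
  P7 waits on L19 — all released -> runs and releases L11
  run P4 (it waits on nothing); releases L17
  run P5 (it waits on nothing); releases L3 and L6
  P8 waits on L17 — all released -> runs and releases L1
  P1 waits on L17 and L1 — all released -> runs and releases L13
  P2 waits on L11, L13 and L19 — all released -> runs and releases L8
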